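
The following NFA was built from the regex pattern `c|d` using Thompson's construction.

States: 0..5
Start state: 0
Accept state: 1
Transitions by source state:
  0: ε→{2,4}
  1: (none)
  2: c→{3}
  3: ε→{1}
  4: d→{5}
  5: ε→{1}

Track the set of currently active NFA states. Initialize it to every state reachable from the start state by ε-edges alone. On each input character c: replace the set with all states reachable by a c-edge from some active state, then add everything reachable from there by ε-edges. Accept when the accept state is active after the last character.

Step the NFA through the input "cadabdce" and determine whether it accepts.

Answer: REJECT

Derivation:
S₀ = ε-closure({0}) = {0,2,4}
'c' @ 1: {1,3}  ✓accept
'a' @ 2: {}  — dead — no transitions
rest 'dabdce' ignored (set empty)
final: {}; accept 1 not in set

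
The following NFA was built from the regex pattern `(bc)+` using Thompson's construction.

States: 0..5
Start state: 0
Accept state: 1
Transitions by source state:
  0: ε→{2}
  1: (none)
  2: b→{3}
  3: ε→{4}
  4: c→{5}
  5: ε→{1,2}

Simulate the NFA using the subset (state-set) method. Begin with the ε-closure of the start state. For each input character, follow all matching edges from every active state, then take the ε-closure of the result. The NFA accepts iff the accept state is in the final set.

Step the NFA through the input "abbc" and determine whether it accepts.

S₀ = ε-closure({0}) = {0,2}
'a' @ 1: {}  — no active states
rest 'bbc' ignored (set empty)
after full input: {}  (accept=1 not in)

Answer: REJECT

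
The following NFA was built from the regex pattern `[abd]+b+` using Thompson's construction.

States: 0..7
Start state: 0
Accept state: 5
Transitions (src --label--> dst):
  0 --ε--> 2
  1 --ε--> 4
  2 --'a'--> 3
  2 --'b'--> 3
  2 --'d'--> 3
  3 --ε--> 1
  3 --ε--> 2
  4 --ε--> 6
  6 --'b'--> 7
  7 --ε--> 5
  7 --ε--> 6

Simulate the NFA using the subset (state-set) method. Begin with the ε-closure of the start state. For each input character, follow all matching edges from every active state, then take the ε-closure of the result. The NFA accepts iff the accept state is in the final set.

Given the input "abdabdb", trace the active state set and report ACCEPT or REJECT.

S₀ = ε-closure({0}) = {0,2}
'a' @ 1: {1,2,3,4,6}
'b' @ 2: {1,2,3,4,5,6,7}  ✓accept
'd' @ 3: {1,2,3,4,6}
'a' @ 4: {1,2,3,4,6}
'b' @ 5: {1,2,3,4,5,6,7}  ✓accept
'd' @ 6: {1,2,3,4,6}
'b' @ 7: {1,2,3,4,5,6,7}  ✓accept
after full input: {1,2,3,4,5,6,7}  (accept=5 in)

Answer: ACCEPT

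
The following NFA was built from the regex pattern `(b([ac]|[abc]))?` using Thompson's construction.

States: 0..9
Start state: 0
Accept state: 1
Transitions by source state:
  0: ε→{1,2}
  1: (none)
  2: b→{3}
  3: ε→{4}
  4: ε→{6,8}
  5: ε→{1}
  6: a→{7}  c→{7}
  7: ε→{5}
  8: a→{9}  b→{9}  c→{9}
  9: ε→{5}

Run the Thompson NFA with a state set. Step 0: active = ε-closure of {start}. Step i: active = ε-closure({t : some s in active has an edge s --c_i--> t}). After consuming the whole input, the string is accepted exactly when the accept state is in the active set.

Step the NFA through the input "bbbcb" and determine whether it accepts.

Answer: REJECT

Steps:
start: ε-closure({0}) = {0,1,2}
'b' @ 1: {3,4,6,8}
'b' @ 2: {1,5,9}  (accept∈set)
'b' @ 3: {}  — state set empty
rest 'cb' ignored (set empty)
final: {}; accept 1 not in set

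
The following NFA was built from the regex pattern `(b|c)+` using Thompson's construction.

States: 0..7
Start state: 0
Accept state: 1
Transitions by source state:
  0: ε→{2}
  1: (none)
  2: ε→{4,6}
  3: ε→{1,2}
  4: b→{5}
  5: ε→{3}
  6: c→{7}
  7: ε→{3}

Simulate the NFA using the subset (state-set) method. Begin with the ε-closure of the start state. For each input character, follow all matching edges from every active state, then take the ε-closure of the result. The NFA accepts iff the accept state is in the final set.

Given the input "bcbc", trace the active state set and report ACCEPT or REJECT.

Answer: ACCEPT

Derivation:
initial (ε-close {0}): {0,2,4,6}
'b' @ 1: {1,2,3,4,5,6}  (accept∈set)
'c' @ 2: {1,2,3,4,6,7}  (accept∈set)
'b' @ 3: {1,2,3,4,5,6}  (accept∈set)
'c' @ 4: {1,2,3,4,6,7}  (accept∈set)
after full input: {1,2,3,4,6,7}  (accept=1 in)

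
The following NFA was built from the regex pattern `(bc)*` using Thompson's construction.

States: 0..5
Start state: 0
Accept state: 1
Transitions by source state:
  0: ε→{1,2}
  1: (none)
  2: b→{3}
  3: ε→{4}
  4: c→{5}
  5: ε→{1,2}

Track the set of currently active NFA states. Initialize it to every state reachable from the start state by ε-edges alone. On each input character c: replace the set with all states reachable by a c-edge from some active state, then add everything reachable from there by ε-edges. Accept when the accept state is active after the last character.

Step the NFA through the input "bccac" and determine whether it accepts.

S₀ = ε-closure({0}) = {0,1,2}
'b' @ 1: {3,4}
'c' @ 2: {1,2,5}  ✓accept
'c' @ 3: {}  — state set empty
rest 'ac' ignored (set empty)
after full input: {}  (accept=1 not in)

Answer: REJECT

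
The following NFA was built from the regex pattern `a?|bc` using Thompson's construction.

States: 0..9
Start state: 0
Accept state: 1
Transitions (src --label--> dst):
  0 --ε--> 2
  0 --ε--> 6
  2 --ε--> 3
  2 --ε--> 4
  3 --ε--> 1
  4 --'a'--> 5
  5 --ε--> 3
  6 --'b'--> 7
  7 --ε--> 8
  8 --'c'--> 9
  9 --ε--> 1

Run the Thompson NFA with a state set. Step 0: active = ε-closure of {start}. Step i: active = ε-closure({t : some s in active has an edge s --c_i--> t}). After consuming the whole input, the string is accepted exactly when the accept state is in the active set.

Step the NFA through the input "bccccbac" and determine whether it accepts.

S₀ = ε-closure({0}) = {0,1,2,3,4,6}
'b' @ 1: {7,8}
'c' @ 2: {1,9}  [accepting]
'c' @ 3: {}  — dead — no transitions
rest 'ccbac' ignored (set empty)
end set {} — state 1 not in

Answer: REJECT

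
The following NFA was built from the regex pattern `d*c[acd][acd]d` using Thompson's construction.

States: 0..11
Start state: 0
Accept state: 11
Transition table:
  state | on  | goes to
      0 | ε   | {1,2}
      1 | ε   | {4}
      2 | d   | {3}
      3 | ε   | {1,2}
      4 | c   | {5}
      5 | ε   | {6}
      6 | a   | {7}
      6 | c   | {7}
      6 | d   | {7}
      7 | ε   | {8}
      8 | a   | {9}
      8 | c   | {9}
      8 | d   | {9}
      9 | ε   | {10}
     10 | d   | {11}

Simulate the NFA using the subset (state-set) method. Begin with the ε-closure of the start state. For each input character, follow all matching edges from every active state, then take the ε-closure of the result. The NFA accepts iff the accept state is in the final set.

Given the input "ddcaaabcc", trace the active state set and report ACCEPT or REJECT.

start: ε-closure({0}) = {0,1,2,4}
'd' @ 1: {1,2,3,4}
'd' @ 2: {1,2,3,4}
'c' @ 3: {5,6}
'a' @ 4: {7,8}
'a' @ 5: {9,10}
'a' @ 6: {}  — no active states
rest 'bcc' ignored (set empty)
final: {}; accept 11 not in set

Answer: REJECT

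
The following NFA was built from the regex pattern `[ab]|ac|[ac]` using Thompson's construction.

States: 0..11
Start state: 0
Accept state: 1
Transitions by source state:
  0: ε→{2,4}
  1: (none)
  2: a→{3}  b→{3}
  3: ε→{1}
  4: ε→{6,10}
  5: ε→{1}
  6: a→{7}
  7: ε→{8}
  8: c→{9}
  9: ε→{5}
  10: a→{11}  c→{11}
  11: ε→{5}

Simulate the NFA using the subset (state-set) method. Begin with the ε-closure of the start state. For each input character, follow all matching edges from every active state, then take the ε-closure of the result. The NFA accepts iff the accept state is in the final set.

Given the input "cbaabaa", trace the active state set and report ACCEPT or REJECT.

initial (ε-close {0}): {0,2,4,6,10}
'c' @ 1: {1,5,11}  ✓accept
'b' @ 2: {}  — dead — no transitions
rest 'aabaa' ignored (set empty)
after full input: {}  (accept=1 not in)

Answer: REJECT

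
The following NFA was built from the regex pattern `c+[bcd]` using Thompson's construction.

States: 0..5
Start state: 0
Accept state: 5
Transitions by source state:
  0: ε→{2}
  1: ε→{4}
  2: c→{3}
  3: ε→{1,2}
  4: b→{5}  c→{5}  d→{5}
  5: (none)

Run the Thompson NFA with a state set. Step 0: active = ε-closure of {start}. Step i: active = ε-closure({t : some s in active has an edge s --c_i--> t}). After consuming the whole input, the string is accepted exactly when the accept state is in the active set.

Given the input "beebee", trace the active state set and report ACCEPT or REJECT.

start: ε-closure({0}) = {0,2}
'b' @ 1: {}  — dead — no transitions
rest 'eebee' ignored (set empty)
final: {}; accept 5 not in set

Answer: REJECT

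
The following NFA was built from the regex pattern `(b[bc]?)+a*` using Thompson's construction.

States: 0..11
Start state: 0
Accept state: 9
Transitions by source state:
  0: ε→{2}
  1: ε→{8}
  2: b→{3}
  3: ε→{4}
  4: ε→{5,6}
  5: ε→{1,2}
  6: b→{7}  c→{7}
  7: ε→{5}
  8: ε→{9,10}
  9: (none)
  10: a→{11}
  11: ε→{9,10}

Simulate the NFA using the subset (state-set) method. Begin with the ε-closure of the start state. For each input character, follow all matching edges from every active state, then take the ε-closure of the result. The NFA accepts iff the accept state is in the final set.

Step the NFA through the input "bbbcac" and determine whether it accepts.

Answer: REJECT

Trace:
S₀ = ε-closure({0}) = {0,2}
'b' @ 1: {1,2,3,4,5,6,8,9,10}  [accepting]
'b' @ 2: {1,2,3,4,5,6,7,8,9,10}  [accepting]
'b' @ 3: {1,2,3,4,5,6,7,8,9,10}  [accepting]
'c' @ 4: {1,2,5,7,8,9,10}  [accepting]
'a' @ 5: {9,10,11}  [accepting]
'c' @ 6: {}  — state set empty
final: {}; accept 9 not in set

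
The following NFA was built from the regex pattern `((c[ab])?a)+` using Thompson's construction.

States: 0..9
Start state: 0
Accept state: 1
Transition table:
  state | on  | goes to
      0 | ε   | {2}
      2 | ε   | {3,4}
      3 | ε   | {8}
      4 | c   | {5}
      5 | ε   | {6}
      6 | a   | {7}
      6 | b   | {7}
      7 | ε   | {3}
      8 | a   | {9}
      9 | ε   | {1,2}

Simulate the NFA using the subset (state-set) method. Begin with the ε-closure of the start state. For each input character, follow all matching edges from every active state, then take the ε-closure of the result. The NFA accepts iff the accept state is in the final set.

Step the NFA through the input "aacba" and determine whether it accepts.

S₀ = ε-closure({0}) = {0,2,3,4,8}
'a' @ 1: {1,2,3,4,8,9}  [accepting]
'a' @ 2: {1,2,3,4,8,9}  [accepting]
'c' @ 3: {5,6}
'b' @ 4: {3,7,8}
'a' @ 5: {1,2,3,4,8,9}  [accepting]
final: {1,2,3,4,8,9}; accept 1 in set

Answer: ACCEPT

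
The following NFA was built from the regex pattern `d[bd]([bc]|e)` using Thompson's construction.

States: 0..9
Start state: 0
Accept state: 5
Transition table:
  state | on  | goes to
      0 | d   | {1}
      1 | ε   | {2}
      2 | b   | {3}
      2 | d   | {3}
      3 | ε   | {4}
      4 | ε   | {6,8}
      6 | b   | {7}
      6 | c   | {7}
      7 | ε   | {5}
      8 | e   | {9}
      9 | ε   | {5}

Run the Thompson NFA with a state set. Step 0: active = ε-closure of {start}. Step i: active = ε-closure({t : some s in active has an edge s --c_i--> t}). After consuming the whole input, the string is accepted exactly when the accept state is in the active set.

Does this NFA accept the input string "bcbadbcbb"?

initial (ε-close {0}): {0}
'b' @ 1: {}  — dead — no transitions
rest 'cbadbcbb' ignored (set empty)
end set {} — state 5 not in

Answer: REJECT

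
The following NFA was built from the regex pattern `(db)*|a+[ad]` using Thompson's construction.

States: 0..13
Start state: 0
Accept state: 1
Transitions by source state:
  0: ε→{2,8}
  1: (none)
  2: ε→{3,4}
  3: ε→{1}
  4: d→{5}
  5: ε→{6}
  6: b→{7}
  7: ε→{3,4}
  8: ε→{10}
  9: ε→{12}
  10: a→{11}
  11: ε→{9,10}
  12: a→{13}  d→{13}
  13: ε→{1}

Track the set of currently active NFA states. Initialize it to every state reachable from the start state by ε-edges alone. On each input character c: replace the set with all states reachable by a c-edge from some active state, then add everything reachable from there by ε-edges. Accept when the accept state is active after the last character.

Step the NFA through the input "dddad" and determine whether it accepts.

Answer: REJECT

Derivation:
start: ε-closure({0}) = {0,1,2,3,4,8,10}
'd' @ 1: {5,6}
'd' @ 2: {}  — dead — no transitions
rest 'dad' ignored (set empty)
after full input: {}  (accept=1 not in)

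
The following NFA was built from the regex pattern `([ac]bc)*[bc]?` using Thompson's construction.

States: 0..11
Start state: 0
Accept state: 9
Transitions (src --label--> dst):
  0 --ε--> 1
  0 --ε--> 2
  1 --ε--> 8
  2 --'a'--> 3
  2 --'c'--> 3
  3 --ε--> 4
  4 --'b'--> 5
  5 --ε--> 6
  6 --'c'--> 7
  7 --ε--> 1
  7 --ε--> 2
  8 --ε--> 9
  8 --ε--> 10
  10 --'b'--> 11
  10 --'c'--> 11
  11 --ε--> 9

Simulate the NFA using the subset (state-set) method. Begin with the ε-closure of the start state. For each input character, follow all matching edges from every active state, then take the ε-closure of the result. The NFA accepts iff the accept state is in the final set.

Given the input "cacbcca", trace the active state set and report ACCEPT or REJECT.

Answer: REJECT

Trace:
initial (ε-close {0}): {0,1,2,8,9,10}
'c' @ 1: {3,4,9,11}  [accepting]
'a' @ 2: {}  — dead — no transitions
rest 'cbcca' ignored (set empty)
final: {}; accept 9 not in set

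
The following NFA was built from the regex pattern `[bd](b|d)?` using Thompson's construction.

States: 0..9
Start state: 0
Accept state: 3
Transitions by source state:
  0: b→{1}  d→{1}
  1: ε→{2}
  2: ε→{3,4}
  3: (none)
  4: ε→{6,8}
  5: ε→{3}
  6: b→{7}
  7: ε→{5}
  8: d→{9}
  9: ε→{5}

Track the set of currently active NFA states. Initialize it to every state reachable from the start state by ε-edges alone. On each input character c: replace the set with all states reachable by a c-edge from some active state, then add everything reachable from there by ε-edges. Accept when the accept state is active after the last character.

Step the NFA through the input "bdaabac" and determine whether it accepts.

Answer: REJECT

Derivation:
start: ε-closure({0}) = {0}
'b' @ 1: {1,2,3,4,6,8}  ✓accept
'd' @ 2: {3,5,9}  ✓accept
'a' @ 3: {}  — dead — no transitions
rest 'abac' ignored (set empty)
after full input: {}  (accept=3 not in)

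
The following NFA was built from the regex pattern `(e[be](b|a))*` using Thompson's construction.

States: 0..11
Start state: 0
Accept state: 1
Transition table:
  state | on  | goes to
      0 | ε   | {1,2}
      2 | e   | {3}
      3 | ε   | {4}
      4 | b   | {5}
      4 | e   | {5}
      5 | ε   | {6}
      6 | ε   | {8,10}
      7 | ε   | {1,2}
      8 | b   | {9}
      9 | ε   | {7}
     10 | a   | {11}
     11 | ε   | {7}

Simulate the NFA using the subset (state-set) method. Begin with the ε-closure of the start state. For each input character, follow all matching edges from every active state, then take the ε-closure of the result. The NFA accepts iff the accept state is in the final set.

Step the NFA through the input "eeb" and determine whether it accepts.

Answer: ACCEPT

Derivation:
start: ε-closure({0}) = {0,1,2}
'e' @ 1: {3,4}
'e' @ 2: {5,6,8,10}
'b' @ 3: {1,2,7,9}  ✓accept
final: {1,2,7,9}; accept 1 in set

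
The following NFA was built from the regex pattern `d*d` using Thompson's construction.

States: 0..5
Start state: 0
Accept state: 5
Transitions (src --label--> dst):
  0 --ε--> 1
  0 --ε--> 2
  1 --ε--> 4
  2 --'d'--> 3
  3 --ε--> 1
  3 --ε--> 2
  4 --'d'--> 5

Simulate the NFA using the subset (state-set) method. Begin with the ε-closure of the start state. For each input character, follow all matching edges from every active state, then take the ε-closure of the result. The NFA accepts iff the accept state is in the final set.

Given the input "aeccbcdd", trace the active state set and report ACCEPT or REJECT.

Answer: REJECT

Steps:
initial (ε-close {0}): {0,1,2,4}
'a' @ 1: {}  — dead — no transitions
rest 'eccbcdd' ignored (set empty)
after full input: {}  (accept=5 not in)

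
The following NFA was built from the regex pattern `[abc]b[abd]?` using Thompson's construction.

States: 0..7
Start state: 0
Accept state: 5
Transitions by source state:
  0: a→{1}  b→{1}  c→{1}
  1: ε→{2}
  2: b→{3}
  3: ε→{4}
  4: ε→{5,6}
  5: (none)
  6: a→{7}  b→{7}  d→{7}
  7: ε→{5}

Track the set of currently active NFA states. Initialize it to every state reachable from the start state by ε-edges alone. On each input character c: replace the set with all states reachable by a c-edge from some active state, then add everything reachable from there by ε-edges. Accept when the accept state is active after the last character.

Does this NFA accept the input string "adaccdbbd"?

Answer: REJECT

Derivation:
initial (ε-close {0}): {0}
'a' @ 1: {1,2}
'd' @ 2: {}  — no active states
rest 'accdbbd' ignored (set empty)
after full input: {}  (accept=5 not in)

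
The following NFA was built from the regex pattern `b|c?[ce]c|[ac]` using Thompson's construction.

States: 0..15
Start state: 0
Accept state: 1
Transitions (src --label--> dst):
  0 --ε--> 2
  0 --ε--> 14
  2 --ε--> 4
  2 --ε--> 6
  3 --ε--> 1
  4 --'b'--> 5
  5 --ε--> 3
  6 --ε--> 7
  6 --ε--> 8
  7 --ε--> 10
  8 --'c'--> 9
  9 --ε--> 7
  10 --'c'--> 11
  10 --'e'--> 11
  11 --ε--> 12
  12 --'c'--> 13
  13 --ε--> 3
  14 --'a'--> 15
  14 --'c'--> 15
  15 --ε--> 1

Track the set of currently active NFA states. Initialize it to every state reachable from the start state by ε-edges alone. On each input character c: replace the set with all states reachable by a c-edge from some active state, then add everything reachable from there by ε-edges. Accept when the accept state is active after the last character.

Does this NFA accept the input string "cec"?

initial (ε-close {0}): {0,2,4,6,7,8,10,14}
'c' @ 1: {1,7,9,10,11,12,15}  [accepting]
'e' @ 2: {11,12}
'c' @ 3: {1,3,13}  [accepting]
end set {1,3,13} — state 1 in

Answer: ACCEPT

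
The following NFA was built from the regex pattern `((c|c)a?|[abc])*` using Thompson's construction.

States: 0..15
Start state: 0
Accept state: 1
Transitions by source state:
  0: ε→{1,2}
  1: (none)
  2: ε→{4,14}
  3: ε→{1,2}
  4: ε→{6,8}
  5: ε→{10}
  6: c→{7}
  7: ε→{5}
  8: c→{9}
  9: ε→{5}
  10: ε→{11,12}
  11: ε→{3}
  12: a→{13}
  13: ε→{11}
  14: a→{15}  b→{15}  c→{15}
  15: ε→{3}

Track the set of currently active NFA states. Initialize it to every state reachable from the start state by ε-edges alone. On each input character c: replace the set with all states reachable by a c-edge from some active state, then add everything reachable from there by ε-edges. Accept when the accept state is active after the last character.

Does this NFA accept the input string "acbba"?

initial (ε-close {0}): {0,1,2,4,6,8,14}
'a' @ 1: {1,2,3,4,6,8,14,15}  [accepting]
'c' @ 2: {1,2,3,4,5,6,7,8,9,10,11,12,14,15}  [accepting]
'b' @ 3: {1,2,3,4,6,8,14,15}  [accepting]
'b' @ 4: {1,2,3,4,6,8,14,15}  [accepting]
'a' @ 5: {1,2,3,4,6,8,14,15}  [accepting]
final: {1,2,3,4,6,8,14,15}; accept 1 in set

Answer: ACCEPT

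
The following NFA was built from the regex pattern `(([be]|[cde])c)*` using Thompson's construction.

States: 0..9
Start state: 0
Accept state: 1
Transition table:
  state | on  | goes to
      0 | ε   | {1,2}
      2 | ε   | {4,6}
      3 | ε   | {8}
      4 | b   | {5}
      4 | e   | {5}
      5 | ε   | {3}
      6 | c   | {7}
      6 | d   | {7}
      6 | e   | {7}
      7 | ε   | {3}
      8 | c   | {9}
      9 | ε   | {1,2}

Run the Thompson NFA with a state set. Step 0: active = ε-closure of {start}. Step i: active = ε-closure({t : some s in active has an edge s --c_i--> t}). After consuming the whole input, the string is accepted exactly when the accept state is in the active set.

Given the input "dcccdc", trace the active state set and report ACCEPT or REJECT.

initial (ε-close {0}): {0,1,2,4,6}
'd' @ 1: {3,7,8}
'c' @ 2: {1,2,4,6,9}  ✓accept
'c' @ 3: {3,7,8}
'c' @ 4: {1,2,4,6,9}  ✓accept
'd' @ 5: {3,7,8}
'c' @ 6: {1,2,4,6,9}  ✓accept
final: {1,2,4,6,9}; accept 1 in set

Answer: ACCEPT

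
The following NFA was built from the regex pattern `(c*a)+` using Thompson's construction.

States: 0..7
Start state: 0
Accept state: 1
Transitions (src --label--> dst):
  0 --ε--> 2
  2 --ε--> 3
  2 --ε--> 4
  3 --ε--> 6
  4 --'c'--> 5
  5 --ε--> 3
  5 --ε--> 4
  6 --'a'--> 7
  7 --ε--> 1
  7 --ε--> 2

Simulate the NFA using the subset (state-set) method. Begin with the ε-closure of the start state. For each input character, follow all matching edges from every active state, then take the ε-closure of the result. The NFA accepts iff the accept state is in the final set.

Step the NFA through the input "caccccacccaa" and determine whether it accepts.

start: ε-closure({0}) = {0,2,3,4,6}
'c' @ 1: {3,4,5,6}
'a' @ 2: {1,2,3,4,6,7}  ✓accept
'c' @ 3: {3,4,5,6}
'c' @ 4: {3,4,5,6}
'c' @ 5: {3,4,5,6}
'c' @ 6: {3,4,5,6}
'a' @ 7: {1,2,3,4,6,7}  ✓accept
'c' @ 8: {3,4,5,6}
'c' @ 9: {3,4,5,6}
'c' @ 10: {3,4,5,6}
'a' @ 11: {1,2,3,4,6,7}  ✓accept
'a' @ 12: {1,2,3,4,6,7}  ✓accept
final: {1,2,3,4,6,7}; accept 1 in set

Answer: ACCEPT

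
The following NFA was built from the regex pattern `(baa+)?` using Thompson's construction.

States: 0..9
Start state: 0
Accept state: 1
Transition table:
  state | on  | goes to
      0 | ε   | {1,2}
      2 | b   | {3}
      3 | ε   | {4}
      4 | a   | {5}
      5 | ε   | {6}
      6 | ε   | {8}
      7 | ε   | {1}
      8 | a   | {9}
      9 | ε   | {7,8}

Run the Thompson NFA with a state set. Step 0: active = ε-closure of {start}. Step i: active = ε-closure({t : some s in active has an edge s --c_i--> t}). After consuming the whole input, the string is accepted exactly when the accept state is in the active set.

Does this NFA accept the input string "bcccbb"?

Answer: REJECT

Steps:
S₀ = ε-closure({0}) = {0,1,2}
'b' @ 1: {3,4}
'c' @ 2: {}  — no active states
rest 'ccbb' ignored (set empty)
end set {} — state 1 not in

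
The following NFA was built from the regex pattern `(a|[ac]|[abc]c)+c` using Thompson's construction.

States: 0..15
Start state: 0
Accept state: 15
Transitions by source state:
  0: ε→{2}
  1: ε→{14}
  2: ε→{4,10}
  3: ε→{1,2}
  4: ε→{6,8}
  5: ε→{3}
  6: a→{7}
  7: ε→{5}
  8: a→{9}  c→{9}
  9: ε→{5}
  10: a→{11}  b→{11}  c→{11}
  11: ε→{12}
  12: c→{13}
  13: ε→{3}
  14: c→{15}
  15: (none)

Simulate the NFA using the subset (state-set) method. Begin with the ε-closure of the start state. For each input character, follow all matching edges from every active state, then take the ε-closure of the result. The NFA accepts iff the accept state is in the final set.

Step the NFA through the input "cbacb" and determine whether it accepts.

Answer: REJECT

Steps:
start: ε-closure({0}) = {0,2,4,6,8,10}
'c' @ 1: {1,2,3,4,5,6,8,9,10,11,12,14}
'b' @ 2: {11,12}
'a' @ 3: {}  — dead — no transitions
rest 'cb' ignored (set empty)
end set {} — state 15 not in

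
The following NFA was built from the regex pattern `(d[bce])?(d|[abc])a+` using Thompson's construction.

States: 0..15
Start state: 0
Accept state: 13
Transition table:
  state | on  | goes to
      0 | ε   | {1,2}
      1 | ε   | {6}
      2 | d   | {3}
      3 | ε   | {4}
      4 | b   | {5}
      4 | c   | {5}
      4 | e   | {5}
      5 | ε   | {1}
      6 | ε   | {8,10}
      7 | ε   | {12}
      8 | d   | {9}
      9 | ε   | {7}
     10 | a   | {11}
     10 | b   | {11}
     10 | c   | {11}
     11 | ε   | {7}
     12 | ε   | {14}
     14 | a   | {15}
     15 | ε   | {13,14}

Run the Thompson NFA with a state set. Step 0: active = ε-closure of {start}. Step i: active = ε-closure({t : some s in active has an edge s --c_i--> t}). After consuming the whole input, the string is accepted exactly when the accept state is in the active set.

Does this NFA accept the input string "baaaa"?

Answer: ACCEPT

Trace:
S₀ = ε-closure({0}) = {0,1,2,6,8,10}
'b' @ 1: {7,11,12,14}
'a' @ 2: {13,14,15}  [accepting]
'a' @ 3: {13,14,15}  [accepting]
'a' @ 4: {13,14,15}  [accepting]
'a' @ 5: {13,14,15}  [accepting]
final: {13,14,15}; accept 13 in set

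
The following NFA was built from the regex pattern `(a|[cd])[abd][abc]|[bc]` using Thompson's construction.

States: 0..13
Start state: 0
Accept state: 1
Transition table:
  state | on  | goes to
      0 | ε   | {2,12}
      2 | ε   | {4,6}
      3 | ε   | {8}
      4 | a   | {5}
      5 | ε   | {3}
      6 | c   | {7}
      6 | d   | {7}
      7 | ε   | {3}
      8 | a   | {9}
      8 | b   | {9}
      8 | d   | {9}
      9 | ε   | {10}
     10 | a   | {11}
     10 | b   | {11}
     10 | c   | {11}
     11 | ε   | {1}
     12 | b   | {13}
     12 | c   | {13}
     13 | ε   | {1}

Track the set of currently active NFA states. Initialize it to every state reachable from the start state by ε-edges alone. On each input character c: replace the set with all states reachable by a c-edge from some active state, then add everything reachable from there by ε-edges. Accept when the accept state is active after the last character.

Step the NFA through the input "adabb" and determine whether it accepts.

initial (ε-close {0}): {0,2,4,6,12}
'a' @ 1: {3,5,8}
'd' @ 2: {9,10}
'a' @ 3: {1,11}  [accepting]
'b' @ 4: {}  — dead — no transitions
rest 'b' ignored (set empty)
end set {} — state 1 not in

Answer: REJECT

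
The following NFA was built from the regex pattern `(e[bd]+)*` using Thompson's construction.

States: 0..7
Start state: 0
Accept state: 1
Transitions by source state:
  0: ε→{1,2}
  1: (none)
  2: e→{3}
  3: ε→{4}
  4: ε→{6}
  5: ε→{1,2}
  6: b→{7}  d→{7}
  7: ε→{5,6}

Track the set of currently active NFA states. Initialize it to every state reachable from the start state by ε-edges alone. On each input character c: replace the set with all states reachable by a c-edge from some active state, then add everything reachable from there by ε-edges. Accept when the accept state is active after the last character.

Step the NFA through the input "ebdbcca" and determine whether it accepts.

Answer: REJECT

Trace:
start: ε-closure({0}) = {0,1,2}
'e' @ 1: {3,4,6}
'b' @ 2: {1,2,5,6,7}  [accepting]
'd' @ 3: {1,2,5,6,7}  [accepting]
'b' @ 4: {1,2,5,6,7}  [accepting]
'c' @ 5: {}  — no active states
rest 'ca' ignored (set empty)
end set {} — state 1 not in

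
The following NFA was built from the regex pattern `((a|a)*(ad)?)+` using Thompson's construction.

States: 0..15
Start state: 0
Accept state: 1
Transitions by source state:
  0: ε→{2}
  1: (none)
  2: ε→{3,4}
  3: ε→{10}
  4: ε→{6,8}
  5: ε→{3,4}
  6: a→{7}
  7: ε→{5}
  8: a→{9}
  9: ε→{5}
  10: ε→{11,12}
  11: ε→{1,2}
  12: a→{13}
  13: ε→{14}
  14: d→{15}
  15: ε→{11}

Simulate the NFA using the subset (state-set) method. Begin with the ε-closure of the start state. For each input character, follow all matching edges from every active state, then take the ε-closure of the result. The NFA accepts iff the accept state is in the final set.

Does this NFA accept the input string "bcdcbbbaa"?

Answer: REJECT

Derivation:
S₀ = ε-closure({0}) = {0,1,2,3,4,6,8,10,11,12}
'b' @ 1: {}  — dead — no transitions
rest 'cdcbbbaa' ignored (set empty)
end set {} — state 1 not in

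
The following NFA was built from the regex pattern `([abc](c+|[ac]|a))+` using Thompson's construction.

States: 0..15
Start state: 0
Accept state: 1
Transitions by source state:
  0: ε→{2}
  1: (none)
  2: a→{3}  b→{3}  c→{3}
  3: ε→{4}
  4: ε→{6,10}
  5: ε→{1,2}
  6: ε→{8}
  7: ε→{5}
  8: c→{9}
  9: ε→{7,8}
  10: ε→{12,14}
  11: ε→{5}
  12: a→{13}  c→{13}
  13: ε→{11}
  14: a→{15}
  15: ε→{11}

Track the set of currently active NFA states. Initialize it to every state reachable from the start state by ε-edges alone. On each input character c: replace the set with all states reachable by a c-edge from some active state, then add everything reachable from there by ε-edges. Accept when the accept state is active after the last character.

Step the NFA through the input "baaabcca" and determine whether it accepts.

initial (ε-close {0}): {0,2}
'b' @ 1: {3,4,6,8,10,12,14}
'a' @ 2: {1,2,5,11,13,15}  ✓accept
'a' @ 3: {3,4,6,8,10,12,14}
'a' @ 4: {1,2,5,11,13,15}  ✓accept
'b' @ 5: {3,4,6,8,10,12,14}
'c' @ 6: {1,2,5,7,8,9,11,13}  ✓accept
'c' @ 7: {1,2,3,4,5,6,7,8,9,10,12,14}  ✓accept
'a' @ 8: {1,2,3,4,5,6,8,10,11,12,13,14,15}  ✓accept
end set {1,2,3,4,5,6,8,10,11,12,13,14,15} — state 1 in

Answer: ACCEPT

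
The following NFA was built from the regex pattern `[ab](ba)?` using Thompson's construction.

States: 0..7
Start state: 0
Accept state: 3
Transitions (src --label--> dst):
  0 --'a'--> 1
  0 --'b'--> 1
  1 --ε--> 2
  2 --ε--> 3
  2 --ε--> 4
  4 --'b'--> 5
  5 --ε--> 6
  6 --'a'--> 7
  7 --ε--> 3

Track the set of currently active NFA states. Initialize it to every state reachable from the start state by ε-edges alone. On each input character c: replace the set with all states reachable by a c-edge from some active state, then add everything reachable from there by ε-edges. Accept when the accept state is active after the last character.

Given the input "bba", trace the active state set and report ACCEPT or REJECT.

S₀ = ε-closure({0}) = {0}
'b' @ 1: {1,2,3,4}  (accept∈set)
'b' @ 2: {5,6}
'a' @ 3: {3,7}  (accept∈set)
after full input: {3,7}  (accept=3 in)

Answer: ACCEPT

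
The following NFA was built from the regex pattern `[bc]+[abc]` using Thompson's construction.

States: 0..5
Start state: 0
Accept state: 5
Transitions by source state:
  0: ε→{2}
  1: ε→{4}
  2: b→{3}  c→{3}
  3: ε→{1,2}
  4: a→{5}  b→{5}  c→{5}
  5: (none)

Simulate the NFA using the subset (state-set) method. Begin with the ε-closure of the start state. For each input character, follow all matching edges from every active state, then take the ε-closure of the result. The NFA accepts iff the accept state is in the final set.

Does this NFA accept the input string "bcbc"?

start: ε-closure({0}) = {0,2}
'b' @ 1: {1,2,3,4}
'c' @ 2: {1,2,3,4,5}  ✓accept
'b' @ 3: {1,2,3,4,5}  ✓accept
'c' @ 4: {1,2,3,4,5}  ✓accept
end set {1,2,3,4,5} — state 5 in

Answer: ACCEPT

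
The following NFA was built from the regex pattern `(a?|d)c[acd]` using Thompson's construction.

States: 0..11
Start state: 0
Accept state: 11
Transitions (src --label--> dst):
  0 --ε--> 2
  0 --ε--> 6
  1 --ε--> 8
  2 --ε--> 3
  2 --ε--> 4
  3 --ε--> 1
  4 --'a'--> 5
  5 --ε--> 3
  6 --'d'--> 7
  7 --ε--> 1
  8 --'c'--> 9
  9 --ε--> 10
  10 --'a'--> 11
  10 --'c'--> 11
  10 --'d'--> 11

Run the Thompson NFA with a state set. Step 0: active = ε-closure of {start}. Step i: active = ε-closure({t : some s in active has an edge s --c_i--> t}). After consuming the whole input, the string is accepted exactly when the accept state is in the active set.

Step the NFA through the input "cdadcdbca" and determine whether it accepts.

Answer: REJECT

Steps:
initial (ε-close {0}): {0,1,2,3,4,6,8}
'c' @ 1: {9,10}
'd' @ 2: {11}  [accepting]
'a' @ 3: {}  — state set empty
rest 'dcdbca' ignored (set empty)
end set {} — state 11 not in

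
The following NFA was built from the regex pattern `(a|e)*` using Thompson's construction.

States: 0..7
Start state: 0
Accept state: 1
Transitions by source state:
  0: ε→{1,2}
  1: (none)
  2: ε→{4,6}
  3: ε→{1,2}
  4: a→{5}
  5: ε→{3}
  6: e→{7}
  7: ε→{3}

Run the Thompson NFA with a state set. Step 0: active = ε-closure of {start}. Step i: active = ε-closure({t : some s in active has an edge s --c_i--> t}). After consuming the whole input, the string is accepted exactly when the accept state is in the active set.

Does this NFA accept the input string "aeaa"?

Answer: ACCEPT

Steps:
start: ε-closure({0}) = {0,1,2,4,6}
'a' @ 1: {1,2,3,4,5,6}  [accepting]
'e' @ 2: {1,2,3,4,6,7}  [accepting]
'a' @ 3: {1,2,3,4,5,6}  [accepting]
'a' @ 4: {1,2,3,4,5,6}  [accepting]
final: {1,2,3,4,5,6}; accept 1 in set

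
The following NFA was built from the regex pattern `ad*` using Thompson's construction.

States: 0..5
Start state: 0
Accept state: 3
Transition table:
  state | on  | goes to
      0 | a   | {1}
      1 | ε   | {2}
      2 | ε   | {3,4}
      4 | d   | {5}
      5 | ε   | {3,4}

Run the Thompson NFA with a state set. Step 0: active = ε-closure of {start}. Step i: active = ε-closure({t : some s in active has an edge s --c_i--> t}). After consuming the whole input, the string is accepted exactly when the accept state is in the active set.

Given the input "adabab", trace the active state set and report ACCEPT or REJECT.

Answer: REJECT

Trace:
S₀ = ε-closure({0}) = {0}
'a' @ 1: {1,2,3,4}  (accept∈set)
'd' @ 2: {3,4,5}  (accept∈set)
'a' @ 3: {}  — no active states
rest 'bab' ignored (set empty)
after full input: {}  (accept=3 not in)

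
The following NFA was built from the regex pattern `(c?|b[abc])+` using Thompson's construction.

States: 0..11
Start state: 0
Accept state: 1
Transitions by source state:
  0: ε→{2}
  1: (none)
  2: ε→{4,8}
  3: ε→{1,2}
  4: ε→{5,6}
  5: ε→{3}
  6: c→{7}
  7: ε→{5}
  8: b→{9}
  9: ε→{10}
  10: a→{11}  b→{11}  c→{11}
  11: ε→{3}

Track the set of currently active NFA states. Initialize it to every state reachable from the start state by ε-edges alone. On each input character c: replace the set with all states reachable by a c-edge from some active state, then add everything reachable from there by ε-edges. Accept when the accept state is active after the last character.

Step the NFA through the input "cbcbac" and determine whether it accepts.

S₀ = ε-closure({0}) = {0,1,2,3,4,5,6,8}
'c' @ 1: {1,2,3,4,5,6,7,8}  [accepting]
'b' @ 2: {9,10}
'c' @ 3: {1,2,3,4,5,6,8,11}  [accepting]
'b' @ 4: {9,10}
'a' @ 5: {1,2,3,4,5,6,8,11}  [accepting]
'c' @ 6: {1,2,3,4,5,6,7,8}  [accepting]
final: {1,2,3,4,5,6,7,8}; accept 1 in set

Answer: ACCEPT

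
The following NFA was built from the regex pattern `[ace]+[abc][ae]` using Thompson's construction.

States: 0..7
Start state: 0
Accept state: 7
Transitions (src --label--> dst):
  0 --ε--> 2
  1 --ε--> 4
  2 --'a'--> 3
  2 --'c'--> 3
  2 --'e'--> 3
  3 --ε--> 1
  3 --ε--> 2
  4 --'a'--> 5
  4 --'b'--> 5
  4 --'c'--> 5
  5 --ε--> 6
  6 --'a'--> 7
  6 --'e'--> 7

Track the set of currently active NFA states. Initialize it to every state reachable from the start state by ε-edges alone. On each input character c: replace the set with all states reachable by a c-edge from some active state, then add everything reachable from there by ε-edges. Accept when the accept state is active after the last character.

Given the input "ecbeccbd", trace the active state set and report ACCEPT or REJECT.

initial (ε-close {0}): {0,2}
'e' @ 1: {1,2,3,4}
'c' @ 2: {1,2,3,4,5,6}
'b' @ 3: {5,6}
'e' @ 4: {7}  ✓accept
'c' @ 5: {}  — dead — no transitions
rest 'cbd' ignored (set empty)
end set {} — state 7 not in

Answer: REJECT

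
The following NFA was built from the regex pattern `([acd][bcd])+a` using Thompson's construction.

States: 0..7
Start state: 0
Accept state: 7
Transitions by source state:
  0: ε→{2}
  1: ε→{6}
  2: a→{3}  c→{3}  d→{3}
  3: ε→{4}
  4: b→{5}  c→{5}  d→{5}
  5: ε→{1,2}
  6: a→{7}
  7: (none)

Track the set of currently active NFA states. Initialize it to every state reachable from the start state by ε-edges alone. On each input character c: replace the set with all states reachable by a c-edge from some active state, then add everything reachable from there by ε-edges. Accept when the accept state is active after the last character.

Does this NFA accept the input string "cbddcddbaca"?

Answer: ACCEPT

Steps:
initial (ε-close {0}): {0,2}
'c' @ 1: {3,4}
'b' @ 2: {1,2,5,6}
'd' @ 3: {3,4}
'd' @ 4: {1,2,5,6}
'c' @ 5: {3,4}
'd' @ 6: {1,2,5,6}
'd' @ 7: {3,4}
'b' @ 8: {1,2,5,6}
'a' @ 9: {3,4,7}  (accept∈set)
'c' @ 10: {1,2,5,6}
'a' @ 11: {3,4,7}  (accept∈set)
after full input: {3,4,7}  (accept=7 in)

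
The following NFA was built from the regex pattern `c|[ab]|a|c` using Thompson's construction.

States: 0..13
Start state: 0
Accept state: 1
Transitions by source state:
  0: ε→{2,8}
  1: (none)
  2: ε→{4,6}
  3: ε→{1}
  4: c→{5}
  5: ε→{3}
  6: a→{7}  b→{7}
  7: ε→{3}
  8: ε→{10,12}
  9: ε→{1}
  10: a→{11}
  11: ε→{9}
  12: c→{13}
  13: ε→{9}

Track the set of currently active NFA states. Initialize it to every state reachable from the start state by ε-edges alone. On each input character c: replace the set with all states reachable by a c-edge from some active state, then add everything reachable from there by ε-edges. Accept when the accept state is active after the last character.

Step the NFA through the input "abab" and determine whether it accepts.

initial (ε-close {0}): {0,2,4,6,8,10,12}
'a' @ 1: {1,3,7,9,11}  (accept∈set)
'b' @ 2: {}  — dead — no transitions
rest 'ab' ignored (set empty)
final: {}; accept 1 not in set

Answer: REJECT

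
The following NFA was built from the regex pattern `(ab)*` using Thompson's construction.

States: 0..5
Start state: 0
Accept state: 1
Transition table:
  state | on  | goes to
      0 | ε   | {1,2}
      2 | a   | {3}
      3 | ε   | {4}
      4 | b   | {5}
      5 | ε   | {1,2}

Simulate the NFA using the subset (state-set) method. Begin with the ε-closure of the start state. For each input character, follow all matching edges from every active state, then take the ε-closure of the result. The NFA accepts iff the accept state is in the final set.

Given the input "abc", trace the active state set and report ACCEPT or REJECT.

S₀ = ε-closure({0}) = {0,1,2}
'a' @ 1: {3,4}
'b' @ 2: {1,2,5}  [accepting]
'c' @ 3: {}  — dead — no transitions
after full input: {}  (accept=1 not in)

Answer: REJECT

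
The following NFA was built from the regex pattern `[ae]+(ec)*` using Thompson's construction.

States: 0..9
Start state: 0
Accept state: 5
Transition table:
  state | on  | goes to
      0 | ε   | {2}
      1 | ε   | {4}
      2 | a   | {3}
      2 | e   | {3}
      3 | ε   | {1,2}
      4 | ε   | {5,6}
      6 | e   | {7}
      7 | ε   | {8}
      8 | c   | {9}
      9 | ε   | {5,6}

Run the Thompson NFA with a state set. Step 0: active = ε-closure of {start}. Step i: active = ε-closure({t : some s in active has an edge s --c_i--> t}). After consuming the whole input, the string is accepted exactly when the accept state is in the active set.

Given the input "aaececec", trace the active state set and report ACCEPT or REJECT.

start: ε-closure({0}) = {0,2}
'a' @ 1: {1,2,3,4,5,6}  ✓accept
'a' @ 2: {1,2,3,4,5,6}  ✓accept
'e' @ 3: {1,2,3,4,5,6,7,8}  ✓accept
'c' @ 4: {5,6,9}  ✓accept
'e' @ 5: {7,8}
'c' @ 6: {5,6,9}  ✓accept
'e' @ 7: {7,8}
'c' @ 8: {5,6,9}  ✓accept
final: {5,6,9}; accept 5 in set

Answer: ACCEPT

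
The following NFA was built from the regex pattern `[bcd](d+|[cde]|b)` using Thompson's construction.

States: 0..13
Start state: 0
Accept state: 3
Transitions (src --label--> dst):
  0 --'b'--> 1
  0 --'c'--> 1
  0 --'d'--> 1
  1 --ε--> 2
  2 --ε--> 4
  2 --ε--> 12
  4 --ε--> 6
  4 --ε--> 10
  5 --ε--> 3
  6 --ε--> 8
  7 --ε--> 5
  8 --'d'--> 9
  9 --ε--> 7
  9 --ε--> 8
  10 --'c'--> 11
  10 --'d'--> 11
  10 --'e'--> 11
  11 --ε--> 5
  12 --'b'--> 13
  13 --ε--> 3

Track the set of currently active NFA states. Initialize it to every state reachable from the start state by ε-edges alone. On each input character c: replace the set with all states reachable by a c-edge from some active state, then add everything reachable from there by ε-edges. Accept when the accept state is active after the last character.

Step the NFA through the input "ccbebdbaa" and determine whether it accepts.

Answer: REJECT

Trace:
start: ε-closure({0}) = {0}
'c' @ 1: {1,2,4,6,8,10,12}
'c' @ 2: {3,5,11}  (accept∈set)
'b' @ 3: {}  — dead — no transitions
rest 'ebdbaa' ignored (set empty)
final: {}; accept 3 not in set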